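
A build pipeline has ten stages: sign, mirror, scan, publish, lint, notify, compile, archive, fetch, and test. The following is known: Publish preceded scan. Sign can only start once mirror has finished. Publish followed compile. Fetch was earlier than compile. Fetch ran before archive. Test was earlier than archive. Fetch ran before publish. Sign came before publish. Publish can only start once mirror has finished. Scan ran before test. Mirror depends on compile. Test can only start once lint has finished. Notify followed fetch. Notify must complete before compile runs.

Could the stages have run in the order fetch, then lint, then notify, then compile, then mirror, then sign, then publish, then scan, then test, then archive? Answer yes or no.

yes

Check each stated constraint against the proposed order — e.g. lint is ahead of test; fetch is ahead of archive. Every pair is in the required order; nothing is violated.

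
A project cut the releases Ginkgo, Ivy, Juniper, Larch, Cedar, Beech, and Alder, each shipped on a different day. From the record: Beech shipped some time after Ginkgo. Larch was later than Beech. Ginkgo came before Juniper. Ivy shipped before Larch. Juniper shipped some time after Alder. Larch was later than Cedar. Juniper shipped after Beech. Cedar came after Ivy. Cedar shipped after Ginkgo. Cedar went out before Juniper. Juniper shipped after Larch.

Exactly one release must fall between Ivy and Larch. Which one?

Cedar

Tracing the constraints gives Ivy → Cedar → Larch, so Cedar sits after Ivy and before Larch.
No other release is forced both after Ivy and before Larch.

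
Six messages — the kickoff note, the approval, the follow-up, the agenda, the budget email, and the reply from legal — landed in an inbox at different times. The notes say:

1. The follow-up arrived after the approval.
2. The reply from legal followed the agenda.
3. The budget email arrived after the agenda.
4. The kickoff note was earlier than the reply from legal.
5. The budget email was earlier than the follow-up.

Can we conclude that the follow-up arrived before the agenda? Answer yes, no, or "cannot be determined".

Tracing the constraints gives the agenda → the budget email → the follow-up, so the agenda must come before the follow-up.
That means the follow-up cannot be before the agenda.

no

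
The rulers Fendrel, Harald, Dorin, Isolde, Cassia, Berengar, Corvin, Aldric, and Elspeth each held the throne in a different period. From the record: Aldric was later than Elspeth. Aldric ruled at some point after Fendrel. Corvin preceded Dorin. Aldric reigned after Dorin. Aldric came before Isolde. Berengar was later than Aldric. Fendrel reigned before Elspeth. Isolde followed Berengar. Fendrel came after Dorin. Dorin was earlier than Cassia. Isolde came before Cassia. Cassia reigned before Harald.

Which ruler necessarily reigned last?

Harald

Every other ruler has a chain of constraints placing them before Harald, so Harald is last.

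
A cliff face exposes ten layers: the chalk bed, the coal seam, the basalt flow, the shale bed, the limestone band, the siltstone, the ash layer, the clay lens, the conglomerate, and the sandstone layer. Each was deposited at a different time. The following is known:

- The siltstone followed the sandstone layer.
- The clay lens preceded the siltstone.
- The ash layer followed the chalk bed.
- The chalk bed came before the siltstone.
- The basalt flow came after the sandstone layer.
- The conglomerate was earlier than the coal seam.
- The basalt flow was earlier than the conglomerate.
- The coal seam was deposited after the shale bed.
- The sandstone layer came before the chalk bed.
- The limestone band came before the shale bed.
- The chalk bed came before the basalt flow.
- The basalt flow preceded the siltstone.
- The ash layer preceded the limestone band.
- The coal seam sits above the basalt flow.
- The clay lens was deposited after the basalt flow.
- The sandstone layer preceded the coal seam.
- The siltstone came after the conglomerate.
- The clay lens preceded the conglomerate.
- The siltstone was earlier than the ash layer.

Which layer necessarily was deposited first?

the sandstone layer

The sandstone layer has a chain of constraints placing it before every other layer, so the sandstone layer must be first.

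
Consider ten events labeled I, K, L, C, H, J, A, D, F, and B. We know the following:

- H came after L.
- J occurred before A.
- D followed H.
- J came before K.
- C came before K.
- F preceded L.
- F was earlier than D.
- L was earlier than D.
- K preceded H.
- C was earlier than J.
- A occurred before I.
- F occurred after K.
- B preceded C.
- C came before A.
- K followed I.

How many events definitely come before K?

5

Directly stated before K: C, I, and J.
A reaches K via A → I → K.
B reaches K via B → C → K.
That's A, B, C, I, and J — 5 in all.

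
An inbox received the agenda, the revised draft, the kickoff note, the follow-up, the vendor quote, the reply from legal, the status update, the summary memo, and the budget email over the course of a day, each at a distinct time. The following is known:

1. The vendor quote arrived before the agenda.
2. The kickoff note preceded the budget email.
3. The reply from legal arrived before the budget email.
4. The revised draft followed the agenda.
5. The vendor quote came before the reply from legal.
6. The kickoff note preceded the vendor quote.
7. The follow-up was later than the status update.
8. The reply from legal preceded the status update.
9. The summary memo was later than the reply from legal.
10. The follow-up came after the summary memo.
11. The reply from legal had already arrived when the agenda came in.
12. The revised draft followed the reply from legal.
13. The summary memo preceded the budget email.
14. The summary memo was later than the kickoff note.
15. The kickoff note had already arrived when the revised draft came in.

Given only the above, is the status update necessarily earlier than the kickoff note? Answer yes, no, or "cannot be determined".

Tracing the constraints gives the kickoff note → the vendor quote → the reply from legal → the status update, so the kickoff note must come before the status update.
That means the status update cannot be before the kickoff note.

no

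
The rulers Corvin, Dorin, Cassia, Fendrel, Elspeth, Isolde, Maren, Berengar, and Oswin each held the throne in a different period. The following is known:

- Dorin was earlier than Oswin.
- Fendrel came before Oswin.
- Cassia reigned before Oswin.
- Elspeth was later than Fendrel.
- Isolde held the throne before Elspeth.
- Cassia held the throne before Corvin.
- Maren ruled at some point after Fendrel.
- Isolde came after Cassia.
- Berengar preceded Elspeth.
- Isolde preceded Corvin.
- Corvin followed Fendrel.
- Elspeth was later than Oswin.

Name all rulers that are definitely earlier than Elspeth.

Berengar, Cassia, Dorin, Fendrel, Isolde, Oswin

Directly stated before Elspeth: Berengar, Fendrel, Isolde, and Oswin.
Cassia reaches Elspeth via Cassia → Oswin → Elspeth.
Dorin reaches Elspeth via Dorin → Oswin → Elspeth.
No chain forces Maren (or any of the others) ahead of Elspeth.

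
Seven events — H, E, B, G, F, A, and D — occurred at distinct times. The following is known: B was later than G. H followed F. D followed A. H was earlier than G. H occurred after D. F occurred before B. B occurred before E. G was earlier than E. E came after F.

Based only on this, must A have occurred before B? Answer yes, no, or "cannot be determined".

yes

Chain the constraints: A → D → H → G → B. Each link is directly stated, so A comes before B.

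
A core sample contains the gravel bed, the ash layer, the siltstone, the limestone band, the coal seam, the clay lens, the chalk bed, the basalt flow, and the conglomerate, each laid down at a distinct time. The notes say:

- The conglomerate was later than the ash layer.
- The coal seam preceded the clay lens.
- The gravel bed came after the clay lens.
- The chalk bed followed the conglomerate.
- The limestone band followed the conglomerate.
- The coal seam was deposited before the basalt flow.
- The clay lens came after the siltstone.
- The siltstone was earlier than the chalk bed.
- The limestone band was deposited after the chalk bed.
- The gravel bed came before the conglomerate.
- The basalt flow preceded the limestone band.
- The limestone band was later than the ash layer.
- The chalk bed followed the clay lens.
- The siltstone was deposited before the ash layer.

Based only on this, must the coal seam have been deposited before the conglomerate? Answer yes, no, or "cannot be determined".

yes

Chain the constraints: the coal seam → the clay lens → the gravel bed → the conglomerate. Each link is directly stated, so the coal seam comes before the conglomerate.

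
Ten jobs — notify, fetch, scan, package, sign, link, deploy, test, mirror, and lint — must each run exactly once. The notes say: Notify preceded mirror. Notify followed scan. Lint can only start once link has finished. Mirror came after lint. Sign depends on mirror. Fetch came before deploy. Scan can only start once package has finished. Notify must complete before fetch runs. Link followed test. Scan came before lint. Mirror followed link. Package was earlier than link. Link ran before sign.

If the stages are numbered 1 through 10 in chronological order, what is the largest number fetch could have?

9

Fetch must come before deploy — 1 stage forced after it.
Everything else can be placed before fetch in some valid order, so fetch can sit as late as position 10 − 1 = 9.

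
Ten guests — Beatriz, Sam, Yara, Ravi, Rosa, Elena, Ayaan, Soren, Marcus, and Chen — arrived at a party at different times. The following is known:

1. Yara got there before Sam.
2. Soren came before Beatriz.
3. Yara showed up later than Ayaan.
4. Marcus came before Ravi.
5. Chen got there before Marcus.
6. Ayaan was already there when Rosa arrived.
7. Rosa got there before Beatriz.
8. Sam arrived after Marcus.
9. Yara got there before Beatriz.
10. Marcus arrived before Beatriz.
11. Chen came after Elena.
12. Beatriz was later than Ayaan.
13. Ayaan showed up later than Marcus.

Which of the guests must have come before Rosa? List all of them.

Ayaan, Chen, Elena, Marcus

Directly stated before Rosa: Ayaan.
Chen reaches Rosa via Chen → Marcus → Ayaan → Rosa.
Elena reaches Rosa via Elena → Chen → Marcus → Ayaan → Rosa.
Marcus reaches Rosa via Marcus → Ayaan → Rosa.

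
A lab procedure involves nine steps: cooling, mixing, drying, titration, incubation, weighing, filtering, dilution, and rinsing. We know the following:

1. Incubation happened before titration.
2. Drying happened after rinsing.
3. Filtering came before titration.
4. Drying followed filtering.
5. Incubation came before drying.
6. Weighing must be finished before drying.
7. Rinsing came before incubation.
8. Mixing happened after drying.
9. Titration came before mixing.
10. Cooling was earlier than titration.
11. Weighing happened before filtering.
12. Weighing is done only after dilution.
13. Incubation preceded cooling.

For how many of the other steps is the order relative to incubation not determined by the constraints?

3

Forced before incubation: rinsing; forced after incubation: cooling, drying, mixing, and titration.
That leaves dilution, filtering, and weighing with no forced order relative to incubation — 3.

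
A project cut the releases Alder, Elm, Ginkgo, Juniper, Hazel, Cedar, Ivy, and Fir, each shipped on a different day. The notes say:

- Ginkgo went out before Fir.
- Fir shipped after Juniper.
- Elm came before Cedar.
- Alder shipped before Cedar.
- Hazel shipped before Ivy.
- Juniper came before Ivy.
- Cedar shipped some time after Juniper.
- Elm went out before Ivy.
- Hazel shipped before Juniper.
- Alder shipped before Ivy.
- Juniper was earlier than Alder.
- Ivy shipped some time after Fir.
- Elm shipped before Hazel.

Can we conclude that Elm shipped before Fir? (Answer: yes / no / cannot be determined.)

Chain the constraints: Elm → Hazel → Juniper → Fir. Each link is directly stated, so Elm comes before Fir.

yes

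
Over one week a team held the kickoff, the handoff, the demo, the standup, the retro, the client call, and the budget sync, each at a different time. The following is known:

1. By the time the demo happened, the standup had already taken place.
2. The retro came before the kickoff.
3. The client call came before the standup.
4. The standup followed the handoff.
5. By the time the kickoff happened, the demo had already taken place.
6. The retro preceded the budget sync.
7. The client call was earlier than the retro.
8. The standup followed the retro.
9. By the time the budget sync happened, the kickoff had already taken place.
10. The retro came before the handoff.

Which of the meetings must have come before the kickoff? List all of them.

the client call, the demo, the handoff, the retro, the standup

Directly stated before the kickoff: the demo and the retro.
The client call reaches the kickoff via the client call → the retro → the kickoff.
The handoff reaches the kickoff via the handoff → the standup → the demo → the kickoff.
The standup reaches the kickoff via the standup → the demo → the kickoff.
No chain forces the budget sync ahead of the kickoff.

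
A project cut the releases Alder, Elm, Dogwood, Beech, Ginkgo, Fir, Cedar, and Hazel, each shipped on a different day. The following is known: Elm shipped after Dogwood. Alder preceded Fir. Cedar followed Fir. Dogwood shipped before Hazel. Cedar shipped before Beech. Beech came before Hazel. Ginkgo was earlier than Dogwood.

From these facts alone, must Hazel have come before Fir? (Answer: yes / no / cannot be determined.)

Tracing the constraints gives Fir → Cedar → Beech → Hazel, so Fir must come before Hazel.
That means Hazel cannot be before Fir.

no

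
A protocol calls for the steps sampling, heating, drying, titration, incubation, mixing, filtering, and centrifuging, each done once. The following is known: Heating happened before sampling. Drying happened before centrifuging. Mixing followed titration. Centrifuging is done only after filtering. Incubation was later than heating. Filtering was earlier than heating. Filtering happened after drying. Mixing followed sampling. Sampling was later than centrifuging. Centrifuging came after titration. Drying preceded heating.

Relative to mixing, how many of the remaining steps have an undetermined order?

1

Forced before mixing: centrifuging, drying, filtering, heating, sampling, and titration.
That leaves incubation with no forced order relative to mixing — 1.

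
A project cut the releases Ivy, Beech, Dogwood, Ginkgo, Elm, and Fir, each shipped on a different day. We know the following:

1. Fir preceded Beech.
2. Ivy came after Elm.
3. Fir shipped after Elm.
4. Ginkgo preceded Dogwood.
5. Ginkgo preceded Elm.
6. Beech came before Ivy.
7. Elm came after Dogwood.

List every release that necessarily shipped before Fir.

Directly stated before Fir: Elm.
Dogwood reaches Fir via Dogwood → Elm → Fir.
Ginkgo reaches Fir via Ginkgo → Elm → Fir.
No chain forces Ivy (or any of the others) ahead of Fir.

Dogwood, Elm, Ginkgo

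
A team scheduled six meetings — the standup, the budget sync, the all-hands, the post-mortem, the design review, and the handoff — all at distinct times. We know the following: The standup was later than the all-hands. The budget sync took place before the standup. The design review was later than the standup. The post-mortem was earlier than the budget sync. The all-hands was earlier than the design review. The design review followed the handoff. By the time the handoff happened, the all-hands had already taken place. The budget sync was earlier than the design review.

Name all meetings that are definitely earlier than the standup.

the all-hands, the budget sync, the post-mortem

Directly stated before the standup: the all-hands and the budget sync.
The post-mortem reaches the standup via the post-mortem → the budget sync → the standup.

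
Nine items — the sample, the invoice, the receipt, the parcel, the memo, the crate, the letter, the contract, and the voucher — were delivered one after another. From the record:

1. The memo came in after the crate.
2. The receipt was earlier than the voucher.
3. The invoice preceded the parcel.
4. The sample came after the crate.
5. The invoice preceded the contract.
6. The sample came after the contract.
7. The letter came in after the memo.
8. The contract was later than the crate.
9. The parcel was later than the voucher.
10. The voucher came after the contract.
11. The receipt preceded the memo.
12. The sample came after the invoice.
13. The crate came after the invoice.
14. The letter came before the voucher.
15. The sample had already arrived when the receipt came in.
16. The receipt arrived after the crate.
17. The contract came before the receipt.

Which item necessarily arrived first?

The invoice has a chain of constraints placing it before every other item, so the invoice must be first.

the invoice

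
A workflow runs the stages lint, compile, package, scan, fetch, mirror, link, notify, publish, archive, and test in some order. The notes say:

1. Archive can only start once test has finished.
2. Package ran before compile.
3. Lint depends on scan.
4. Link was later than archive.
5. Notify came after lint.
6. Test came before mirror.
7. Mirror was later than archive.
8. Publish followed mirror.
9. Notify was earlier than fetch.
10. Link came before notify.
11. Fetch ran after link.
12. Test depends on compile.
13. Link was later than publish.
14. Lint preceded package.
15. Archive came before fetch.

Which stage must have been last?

Every other stage has a chain of constraints placing it before fetch, so fetch is last.

fetch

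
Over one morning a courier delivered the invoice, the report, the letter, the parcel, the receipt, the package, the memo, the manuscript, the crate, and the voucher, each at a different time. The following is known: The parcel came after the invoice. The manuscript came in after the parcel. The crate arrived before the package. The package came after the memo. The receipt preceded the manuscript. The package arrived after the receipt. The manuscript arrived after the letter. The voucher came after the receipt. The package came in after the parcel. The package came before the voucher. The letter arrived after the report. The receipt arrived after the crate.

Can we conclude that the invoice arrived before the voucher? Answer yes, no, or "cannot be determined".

yes

Chain the constraints: the invoice → the parcel → the package → the voucher. Each link is directly stated, so the invoice comes before the voucher.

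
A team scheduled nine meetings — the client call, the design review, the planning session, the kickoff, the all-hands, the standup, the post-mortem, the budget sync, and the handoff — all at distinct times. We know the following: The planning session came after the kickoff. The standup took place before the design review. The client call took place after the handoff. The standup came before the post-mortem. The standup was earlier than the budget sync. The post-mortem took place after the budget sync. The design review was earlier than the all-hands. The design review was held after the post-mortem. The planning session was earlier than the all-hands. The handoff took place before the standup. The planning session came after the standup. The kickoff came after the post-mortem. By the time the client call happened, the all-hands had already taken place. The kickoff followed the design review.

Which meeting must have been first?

the handoff

The handoff has a chain of constraints placing it before every other meeting, so the handoff must be first.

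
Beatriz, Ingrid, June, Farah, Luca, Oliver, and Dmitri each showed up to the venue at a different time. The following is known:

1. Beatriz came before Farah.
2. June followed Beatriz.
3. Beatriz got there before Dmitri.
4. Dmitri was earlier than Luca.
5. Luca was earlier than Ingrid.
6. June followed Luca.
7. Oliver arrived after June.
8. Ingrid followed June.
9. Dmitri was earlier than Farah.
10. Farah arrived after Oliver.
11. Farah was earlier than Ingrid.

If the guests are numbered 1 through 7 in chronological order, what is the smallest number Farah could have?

Beatriz, Dmitri, June, Luca, and Oliver must all come before Farah — 5 forced predecessors.
Nothing else is forced ahead of Farah, so their earliest slot is position 5 + 1 = 6.

6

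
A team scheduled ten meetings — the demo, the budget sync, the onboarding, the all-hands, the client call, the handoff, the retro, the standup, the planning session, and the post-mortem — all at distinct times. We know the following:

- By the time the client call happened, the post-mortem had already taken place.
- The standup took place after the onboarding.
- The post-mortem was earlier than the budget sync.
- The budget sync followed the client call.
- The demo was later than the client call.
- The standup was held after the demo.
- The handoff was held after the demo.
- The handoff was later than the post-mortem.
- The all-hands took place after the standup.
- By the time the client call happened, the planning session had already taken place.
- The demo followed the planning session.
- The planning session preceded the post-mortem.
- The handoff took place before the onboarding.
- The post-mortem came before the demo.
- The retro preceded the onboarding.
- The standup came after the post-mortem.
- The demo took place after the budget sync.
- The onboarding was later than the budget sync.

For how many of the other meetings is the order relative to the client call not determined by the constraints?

1

Forced before the client call: the planning session and the post-mortem; forced after the client call: the all-hands, the budget sync, the demo, the handoff, the onboarding, and the standup.
That leaves the retro with no forced order relative to the client call — 1.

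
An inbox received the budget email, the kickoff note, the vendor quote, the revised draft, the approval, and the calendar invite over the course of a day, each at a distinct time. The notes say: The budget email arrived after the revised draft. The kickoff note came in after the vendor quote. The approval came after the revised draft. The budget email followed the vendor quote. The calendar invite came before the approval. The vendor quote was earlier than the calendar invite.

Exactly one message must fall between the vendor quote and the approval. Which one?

Tracing the constraints gives the vendor quote → the calendar invite → the approval, so the calendar invite sits after the vendor quote and before the approval.
No other message is forced both after the vendor quote and before the approval.

the calendar invite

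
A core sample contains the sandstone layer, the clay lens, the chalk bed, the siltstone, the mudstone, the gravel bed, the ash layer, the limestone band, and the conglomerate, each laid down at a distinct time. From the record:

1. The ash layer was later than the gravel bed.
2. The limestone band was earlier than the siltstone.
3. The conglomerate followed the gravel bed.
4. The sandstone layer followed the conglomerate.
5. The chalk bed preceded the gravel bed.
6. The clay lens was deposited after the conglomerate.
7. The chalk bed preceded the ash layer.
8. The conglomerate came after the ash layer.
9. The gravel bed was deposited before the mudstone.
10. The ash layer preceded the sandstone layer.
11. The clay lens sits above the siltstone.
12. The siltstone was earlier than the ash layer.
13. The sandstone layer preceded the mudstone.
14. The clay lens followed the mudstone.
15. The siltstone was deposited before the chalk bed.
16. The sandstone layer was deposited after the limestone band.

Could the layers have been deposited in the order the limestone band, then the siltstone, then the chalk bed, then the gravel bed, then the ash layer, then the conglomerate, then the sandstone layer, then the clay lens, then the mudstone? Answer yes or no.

no

The constraints require the mudstone before the clay lens, but in the proposed sequence the clay lens appears ahead of the mudstone. That one violation is enough.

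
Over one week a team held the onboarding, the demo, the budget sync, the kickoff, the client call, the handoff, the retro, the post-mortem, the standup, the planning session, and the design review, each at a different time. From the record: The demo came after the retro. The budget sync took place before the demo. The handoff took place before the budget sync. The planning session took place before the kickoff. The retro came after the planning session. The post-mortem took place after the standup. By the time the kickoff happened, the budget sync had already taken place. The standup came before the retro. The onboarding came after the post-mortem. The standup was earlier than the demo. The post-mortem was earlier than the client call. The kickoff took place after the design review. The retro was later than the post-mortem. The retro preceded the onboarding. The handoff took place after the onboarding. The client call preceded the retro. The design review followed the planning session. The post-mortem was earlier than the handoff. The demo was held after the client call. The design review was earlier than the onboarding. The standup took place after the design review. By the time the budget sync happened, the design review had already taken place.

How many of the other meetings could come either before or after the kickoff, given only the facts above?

1

Forced before the kickoff: the budget sync, the client call, the design review, the handoff, the onboarding, the planning session, the post-mortem, the retro, and the standup.
That leaves the demo with no forced order relative to the kickoff — 1.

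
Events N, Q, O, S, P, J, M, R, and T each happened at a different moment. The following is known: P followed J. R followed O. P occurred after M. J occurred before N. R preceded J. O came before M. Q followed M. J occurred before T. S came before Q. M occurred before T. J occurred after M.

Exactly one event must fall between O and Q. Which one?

Tracing the constraints gives O → M → Q, so M sits after O and before Q.
No other event is forced both after O and before Q.

M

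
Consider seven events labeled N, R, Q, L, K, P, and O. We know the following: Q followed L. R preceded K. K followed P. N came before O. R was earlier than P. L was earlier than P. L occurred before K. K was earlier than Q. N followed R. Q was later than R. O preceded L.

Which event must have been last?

Q

Every other event has a chain of constraints placing it before Q, so Q is last.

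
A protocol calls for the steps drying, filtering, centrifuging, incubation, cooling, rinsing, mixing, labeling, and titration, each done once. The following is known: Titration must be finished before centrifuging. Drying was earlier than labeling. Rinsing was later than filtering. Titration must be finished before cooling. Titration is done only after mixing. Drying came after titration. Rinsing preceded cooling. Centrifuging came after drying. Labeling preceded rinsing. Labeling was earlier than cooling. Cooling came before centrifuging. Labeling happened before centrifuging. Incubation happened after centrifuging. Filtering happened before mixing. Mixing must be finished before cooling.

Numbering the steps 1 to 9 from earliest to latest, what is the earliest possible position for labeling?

Drying, filtering, mixing, and titration must all come before labeling — 4 forced predecessors.
Nothing else is forced ahead of labeling, so its earliest slot is position 4 + 1 = 5.

5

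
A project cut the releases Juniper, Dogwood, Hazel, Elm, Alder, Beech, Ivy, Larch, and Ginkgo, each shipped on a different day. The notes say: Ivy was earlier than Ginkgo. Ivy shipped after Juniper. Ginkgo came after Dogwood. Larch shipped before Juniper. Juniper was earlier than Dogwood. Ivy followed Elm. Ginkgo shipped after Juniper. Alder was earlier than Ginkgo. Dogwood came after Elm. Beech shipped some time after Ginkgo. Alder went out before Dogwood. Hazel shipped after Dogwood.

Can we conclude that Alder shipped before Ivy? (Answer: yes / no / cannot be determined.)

No chain of stated constraints runs from Alder to Ivy, and none runs from Ivy to Alder either.
So the relative order of Alder and Ivy is not fixed by the given facts.

cannot be determined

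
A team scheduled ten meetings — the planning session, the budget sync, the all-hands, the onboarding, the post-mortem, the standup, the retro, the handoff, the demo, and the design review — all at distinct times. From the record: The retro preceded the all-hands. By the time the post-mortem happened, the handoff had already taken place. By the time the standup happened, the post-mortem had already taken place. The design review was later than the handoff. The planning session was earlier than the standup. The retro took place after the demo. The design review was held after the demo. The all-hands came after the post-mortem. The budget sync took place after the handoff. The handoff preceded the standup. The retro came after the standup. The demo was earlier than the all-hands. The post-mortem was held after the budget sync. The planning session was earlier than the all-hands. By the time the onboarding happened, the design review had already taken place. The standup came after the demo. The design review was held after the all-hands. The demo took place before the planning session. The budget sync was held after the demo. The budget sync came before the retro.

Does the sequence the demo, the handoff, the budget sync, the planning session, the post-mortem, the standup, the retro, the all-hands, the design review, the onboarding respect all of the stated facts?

yes

Check each stated constraint against the proposed order — e.g. the demo is ahead of the all-hands; the demo is ahead of the design review. Every pair is in the required order; nothing is violated.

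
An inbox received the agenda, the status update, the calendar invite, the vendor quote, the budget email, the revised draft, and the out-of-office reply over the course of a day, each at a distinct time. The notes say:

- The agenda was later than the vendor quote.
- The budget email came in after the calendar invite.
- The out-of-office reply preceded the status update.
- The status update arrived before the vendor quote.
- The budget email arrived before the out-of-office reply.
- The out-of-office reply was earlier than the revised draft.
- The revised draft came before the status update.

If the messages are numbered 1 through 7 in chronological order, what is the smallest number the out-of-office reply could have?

3

The budget email and the calendar invite must both come before the out-of-office reply — 2 forced predecessors.
Nothing else is forced ahead of the out-of-office reply, so its earliest slot is position 2 + 1 = 3.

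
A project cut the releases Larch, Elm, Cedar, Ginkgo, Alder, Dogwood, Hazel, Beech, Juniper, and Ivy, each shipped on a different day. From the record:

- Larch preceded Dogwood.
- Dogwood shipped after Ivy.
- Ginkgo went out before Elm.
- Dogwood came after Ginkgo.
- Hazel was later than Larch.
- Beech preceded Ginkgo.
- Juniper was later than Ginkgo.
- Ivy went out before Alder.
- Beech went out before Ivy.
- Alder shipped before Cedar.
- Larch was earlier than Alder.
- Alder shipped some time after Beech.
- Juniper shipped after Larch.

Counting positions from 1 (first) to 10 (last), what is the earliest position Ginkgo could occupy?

Beech must come before Ginkgo — 1 forced predecessor.
Nothing else is forced ahead of Ginkgo, so its earliest slot is position 1 + 1 = 2.

2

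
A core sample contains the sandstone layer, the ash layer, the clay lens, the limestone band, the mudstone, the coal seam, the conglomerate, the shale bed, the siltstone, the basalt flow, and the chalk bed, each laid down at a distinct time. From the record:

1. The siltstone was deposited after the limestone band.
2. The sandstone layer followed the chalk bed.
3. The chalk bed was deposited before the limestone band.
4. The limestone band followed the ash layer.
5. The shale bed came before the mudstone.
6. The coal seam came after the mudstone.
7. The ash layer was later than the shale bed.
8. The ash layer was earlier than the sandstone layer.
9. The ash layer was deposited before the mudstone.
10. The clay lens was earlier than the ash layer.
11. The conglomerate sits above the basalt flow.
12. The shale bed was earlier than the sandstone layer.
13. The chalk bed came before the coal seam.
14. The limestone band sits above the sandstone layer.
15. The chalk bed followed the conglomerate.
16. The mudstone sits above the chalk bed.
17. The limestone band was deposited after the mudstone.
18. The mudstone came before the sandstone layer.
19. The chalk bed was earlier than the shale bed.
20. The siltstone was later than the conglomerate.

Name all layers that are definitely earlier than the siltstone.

the ash layer, the basalt flow, the chalk bed, the clay lens, the conglomerate, the limestone band, the mudstone, the sandstone layer, the shale bed

Directly stated before the siltstone: the conglomerate and the limestone band.
The ash layer reaches the siltstone via the ash layer → the limestone band → the siltstone.
The basalt flow reaches the siltstone via the basalt flow → the conglomerate → the siltstone.
The chalk bed reaches the siltstone via the chalk bed → the limestone band → the siltstone.
Likewise the clay lens, the mudstone, the sandstone layer, and the shale bed each reach the siltstone by chaining the stated constraints.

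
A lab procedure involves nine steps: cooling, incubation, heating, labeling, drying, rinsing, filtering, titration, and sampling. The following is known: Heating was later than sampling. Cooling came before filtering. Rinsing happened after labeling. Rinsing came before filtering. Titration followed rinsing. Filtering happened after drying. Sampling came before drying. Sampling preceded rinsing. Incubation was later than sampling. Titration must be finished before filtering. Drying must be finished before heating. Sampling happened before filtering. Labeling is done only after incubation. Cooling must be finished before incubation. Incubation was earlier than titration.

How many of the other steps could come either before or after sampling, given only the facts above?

Forced after sampling: drying, filtering, heating, incubation, labeling, rinsing, and titration.
That leaves cooling with no forced order relative to sampling — 1.

1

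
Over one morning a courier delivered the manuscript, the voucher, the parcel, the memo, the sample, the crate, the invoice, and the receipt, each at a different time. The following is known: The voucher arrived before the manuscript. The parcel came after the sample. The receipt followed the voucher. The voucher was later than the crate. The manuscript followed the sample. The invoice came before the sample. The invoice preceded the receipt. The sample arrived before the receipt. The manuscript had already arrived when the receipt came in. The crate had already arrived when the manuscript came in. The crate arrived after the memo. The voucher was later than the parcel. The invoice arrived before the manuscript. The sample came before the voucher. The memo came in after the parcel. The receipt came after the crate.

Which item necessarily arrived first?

the invoice

The invoice has a chain of constraints placing it before every other item, so the invoice must be first.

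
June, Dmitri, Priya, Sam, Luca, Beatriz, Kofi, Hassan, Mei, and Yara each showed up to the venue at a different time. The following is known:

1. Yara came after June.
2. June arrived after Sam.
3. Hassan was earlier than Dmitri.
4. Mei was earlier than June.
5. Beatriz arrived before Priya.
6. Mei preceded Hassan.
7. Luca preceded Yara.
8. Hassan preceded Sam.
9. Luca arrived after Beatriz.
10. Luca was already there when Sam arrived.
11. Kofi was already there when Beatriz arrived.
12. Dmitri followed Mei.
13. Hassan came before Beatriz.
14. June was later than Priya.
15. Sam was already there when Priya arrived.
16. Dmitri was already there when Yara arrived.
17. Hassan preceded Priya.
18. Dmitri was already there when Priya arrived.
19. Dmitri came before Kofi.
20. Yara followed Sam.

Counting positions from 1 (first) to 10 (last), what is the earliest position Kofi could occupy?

Dmitri, Hassan, and Mei must all come before Kofi — 3 forced predecessors.
Nothing else is forced ahead of Kofi, so their earliest slot is position 3 + 1 = 4.

4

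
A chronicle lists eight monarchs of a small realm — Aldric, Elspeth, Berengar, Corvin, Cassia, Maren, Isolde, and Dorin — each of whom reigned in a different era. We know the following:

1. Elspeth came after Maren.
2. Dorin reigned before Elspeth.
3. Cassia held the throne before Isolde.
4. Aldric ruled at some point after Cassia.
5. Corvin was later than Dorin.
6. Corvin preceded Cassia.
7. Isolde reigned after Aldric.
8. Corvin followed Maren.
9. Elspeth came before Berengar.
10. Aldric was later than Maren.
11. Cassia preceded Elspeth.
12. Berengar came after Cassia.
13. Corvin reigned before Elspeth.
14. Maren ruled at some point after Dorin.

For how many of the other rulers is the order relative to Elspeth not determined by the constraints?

2

Forced before Elspeth: Cassia, Corvin, Dorin, and Maren; forced after Elspeth: Berengar.
That leaves Aldric and Isolde with no forced order relative to Elspeth — 2.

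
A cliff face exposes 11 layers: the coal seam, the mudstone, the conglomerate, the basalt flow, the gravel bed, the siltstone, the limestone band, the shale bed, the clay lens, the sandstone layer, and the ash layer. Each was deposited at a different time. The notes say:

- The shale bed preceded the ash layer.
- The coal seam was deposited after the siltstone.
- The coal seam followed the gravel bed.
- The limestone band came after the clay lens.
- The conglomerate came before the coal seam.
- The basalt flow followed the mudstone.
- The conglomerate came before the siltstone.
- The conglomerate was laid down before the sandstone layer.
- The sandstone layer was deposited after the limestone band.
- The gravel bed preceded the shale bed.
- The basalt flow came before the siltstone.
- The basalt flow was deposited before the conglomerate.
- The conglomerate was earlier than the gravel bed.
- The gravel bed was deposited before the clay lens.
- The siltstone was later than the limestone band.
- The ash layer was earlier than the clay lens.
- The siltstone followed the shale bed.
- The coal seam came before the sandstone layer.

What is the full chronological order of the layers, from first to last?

the mudstone, the basalt flow, the conglomerate, the gravel bed, the shale bed, the ash layer, the clay lens, the limestone band, the siltstone, the coal seam, the sandstone layer

The constraints fix every adjacent pair, so only one ordering works:
the mudstone → the basalt flow → the conglomerate → the gravel bed → the shale bed → the ash layer → the clay lens → the limestone band → the siltstone → the coal seam → the sandstone layer.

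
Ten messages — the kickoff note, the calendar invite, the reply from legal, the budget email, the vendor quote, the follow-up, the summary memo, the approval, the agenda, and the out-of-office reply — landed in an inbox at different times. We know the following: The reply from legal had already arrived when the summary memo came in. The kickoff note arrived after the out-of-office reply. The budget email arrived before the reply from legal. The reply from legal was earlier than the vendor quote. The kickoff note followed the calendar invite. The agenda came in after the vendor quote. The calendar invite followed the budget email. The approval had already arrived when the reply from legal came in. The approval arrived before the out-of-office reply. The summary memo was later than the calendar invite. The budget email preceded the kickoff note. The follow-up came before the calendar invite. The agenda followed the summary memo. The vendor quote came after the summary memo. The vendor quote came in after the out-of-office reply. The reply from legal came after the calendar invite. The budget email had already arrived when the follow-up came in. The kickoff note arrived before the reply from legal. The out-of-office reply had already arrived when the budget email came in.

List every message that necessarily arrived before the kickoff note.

the approval, the budget email, the calendar invite, the follow-up, the out-of-office reply

Directly stated before the kickoff note: the budget email, the calendar invite, and the out-of-office reply.
The approval reaches the kickoff note via the approval → the out-of-office reply → the kickoff note.
The follow-up reaches the kickoff note via the follow-up → the calendar invite → the kickoff note.
No chain forces the vendor quote (or any of the others) ahead of the kickoff note.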